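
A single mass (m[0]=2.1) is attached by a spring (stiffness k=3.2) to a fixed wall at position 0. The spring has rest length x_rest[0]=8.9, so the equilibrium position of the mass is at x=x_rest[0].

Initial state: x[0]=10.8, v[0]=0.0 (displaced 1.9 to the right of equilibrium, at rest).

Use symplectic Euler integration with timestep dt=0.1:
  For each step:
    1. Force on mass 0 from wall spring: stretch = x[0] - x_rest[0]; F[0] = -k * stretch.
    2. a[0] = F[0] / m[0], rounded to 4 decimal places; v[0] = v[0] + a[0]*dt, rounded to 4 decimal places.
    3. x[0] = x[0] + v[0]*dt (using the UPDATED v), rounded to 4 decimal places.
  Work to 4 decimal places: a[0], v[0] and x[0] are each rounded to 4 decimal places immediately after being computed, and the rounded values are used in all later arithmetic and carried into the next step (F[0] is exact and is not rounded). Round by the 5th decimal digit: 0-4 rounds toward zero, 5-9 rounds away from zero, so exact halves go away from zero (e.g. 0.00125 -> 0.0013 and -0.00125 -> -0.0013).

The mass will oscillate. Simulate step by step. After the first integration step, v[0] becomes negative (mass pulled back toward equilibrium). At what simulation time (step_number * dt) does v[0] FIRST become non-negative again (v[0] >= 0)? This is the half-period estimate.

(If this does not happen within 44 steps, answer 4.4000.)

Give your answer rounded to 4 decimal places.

Step 0: x=[10.8000] v=[0.0000]
Step 1: x=[10.7711] v=[-0.2895]
Step 2: x=[10.7136] v=[-0.5746]
Step 3: x=[10.6285] v=[-0.8510]
Step 4: x=[10.5171] v=[-1.1144]
Step 5: x=[10.3810] v=[-1.3608]
Step 6: x=[10.2224] v=[-1.5865]
Step 7: x=[10.0436] v=[-1.7880]
Step 8: x=[9.8474] v=[-1.9623]
Step 9: x=[9.6367] v=[-2.1067]
Step 10: x=[9.4148] v=[-2.2190]
Step 11: x=[9.1851] v=[-2.2975]
Step 12: x=[8.9510] v=[-2.3409]
Step 13: x=[8.7161] v=[-2.3487]
Step 14: x=[8.4840] v=[-2.3207]
Step 15: x=[8.2583] v=[-2.2573]
Step 16: x=[8.0424] v=[-2.1595]
Step 17: x=[7.8395] v=[-2.0288]
Step 18: x=[7.6528] v=[-1.8672]
Step 19: x=[7.4851] v=[-1.6772]
Step 20: x=[7.3389] v=[-1.4616]
Step 21: x=[7.2165] v=[-1.2237]
Step 22: x=[7.1198] v=[-0.9672]
Step 23: x=[7.0502] v=[-0.6959]
Step 24: x=[7.0088] v=[-0.4140]
Step 25: x=[6.9962] v=[-0.1258]
Step 26: x=[7.0126] v=[0.1643]
First v>=0 after going negative at step 26, time=2.6000

Answer: 2.6000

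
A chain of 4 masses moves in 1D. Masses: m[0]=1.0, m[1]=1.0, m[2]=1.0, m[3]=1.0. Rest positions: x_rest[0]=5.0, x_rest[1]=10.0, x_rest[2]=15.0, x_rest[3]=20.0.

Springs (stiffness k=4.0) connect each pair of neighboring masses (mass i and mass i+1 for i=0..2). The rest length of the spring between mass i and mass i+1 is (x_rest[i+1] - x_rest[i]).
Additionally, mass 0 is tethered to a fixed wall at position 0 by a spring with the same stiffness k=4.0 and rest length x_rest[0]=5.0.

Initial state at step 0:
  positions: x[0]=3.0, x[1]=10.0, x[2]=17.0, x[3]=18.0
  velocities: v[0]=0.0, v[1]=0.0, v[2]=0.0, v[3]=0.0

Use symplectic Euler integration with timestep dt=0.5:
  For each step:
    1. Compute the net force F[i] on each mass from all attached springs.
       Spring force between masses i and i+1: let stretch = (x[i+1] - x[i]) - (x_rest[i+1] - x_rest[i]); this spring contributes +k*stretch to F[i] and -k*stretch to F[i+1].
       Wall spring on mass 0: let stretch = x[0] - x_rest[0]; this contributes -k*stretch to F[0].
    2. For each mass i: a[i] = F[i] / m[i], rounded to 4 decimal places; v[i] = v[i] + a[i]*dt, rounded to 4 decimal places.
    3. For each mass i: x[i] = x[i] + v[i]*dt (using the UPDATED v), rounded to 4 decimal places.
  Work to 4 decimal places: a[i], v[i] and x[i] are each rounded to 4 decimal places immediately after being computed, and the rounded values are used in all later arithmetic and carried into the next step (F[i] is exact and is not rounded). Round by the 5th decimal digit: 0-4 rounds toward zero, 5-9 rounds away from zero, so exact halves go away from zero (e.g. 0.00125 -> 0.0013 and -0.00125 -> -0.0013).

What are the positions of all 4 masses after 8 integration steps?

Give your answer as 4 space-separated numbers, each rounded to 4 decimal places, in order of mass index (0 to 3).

Answer: 7.0000 10.0000 13.0000 22.0000

Derivation:
Step 0: x=[3.0000 10.0000 17.0000 18.0000] v=[0.0000 0.0000 0.0000 0.0000]
Step 1: x=[7.0000 10.0000 11.0000 22.0000] v=[8.0000 0.0000 -12.0000 8.0000]
Step 2: x=[7.0000 8.0000 15.0000 20.0000] v=[0.0000 -4.0000 8.0000 -4.0000]
Step 3: x=[1.0000 12.0000 17.0000 18.0000] v=[-12.0000 8.0000 4.0000 -4.0000]
Step 4: x=[5.0000 10.0000 15.0000 20.0000] v=[8.0000 -4.0000 -4.0000 4.0000]
Step 5: x=[9.0000 8.0000 13.0000 22.0000] v=[8.0000 -4.0000 -4.0000 4.0000]
Step 6: x=[3.0000 12.0000 15.0000 20.0000] v=[-12.0000 8.0000 4.0000 -4.0000]
Step 7: x=[3.0000 10.0000 19.0000 18.0000] v=[0.0000 -4.0000 8.0000 -4.0000]
Step 8: x=[7.0000 10.0000 13.0000 22.0000] v=[8.0000 0.0000 -12.0000 8.0000]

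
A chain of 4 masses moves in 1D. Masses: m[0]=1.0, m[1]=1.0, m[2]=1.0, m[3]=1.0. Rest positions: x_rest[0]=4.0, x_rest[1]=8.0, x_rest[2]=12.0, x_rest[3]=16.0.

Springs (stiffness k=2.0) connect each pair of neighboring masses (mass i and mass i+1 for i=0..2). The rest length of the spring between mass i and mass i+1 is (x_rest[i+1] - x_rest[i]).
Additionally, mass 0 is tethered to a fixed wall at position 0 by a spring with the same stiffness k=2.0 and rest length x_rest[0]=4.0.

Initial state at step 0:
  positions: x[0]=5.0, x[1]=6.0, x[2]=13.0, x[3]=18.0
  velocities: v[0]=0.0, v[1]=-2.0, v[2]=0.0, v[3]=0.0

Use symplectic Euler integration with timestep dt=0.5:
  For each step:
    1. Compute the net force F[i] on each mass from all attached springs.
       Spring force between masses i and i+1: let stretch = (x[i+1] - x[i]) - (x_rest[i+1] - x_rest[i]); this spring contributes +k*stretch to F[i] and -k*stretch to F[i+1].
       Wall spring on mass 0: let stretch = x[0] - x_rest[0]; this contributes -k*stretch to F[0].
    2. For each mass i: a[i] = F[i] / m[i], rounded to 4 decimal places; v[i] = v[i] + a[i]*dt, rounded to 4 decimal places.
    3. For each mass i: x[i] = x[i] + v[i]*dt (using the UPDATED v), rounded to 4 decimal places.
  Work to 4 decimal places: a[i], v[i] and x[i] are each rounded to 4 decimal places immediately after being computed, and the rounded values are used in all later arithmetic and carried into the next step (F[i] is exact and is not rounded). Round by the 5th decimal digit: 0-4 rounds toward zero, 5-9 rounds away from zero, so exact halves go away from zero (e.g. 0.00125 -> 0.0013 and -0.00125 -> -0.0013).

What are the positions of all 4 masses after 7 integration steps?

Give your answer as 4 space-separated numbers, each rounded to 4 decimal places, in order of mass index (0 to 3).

Step 0: x=[5.0000 6.0000 13.0000 18.0000] v=[0.0000 -2.0000 0.0000 0.0000]
Step 1: x=[3.0000 8.0000 12.0000 17.5000] v=[-4.0000 4.0000 -2.0000 -1.0000]
Step 2: x=[2.0000 9.5000 11.7500 16.2500] v=[-2.0000 3.0000 -0.5000 -2.5000]
Step 3: x=[3.7500 8.3750 12.6250 14.7500] v=[3.5000 -2.2500 1.7500 -3.0000]
Step 4: x=[5.9375 7.0625 12.4375 14.1875] v=[4.3750 -2.6250 -0.3750 -1.1250]
Step 5: x=[5.7188 7.8750 10.4375 14.7500] v=[-0.4375 1.6250 -4.0000 1.1250]
Step 6: x=[3.7188 8.8907 9.3125 15.1563] v=[-4.0001 2.0313 -2.2500 0.8125]
Step 7: x=[2.4453 7.5313 10.8985 14.6407] v=[-2.5470 -2.7188 3.1720 -1.0313]

Answer: 2.4453 7.5313 10.8985 14.6407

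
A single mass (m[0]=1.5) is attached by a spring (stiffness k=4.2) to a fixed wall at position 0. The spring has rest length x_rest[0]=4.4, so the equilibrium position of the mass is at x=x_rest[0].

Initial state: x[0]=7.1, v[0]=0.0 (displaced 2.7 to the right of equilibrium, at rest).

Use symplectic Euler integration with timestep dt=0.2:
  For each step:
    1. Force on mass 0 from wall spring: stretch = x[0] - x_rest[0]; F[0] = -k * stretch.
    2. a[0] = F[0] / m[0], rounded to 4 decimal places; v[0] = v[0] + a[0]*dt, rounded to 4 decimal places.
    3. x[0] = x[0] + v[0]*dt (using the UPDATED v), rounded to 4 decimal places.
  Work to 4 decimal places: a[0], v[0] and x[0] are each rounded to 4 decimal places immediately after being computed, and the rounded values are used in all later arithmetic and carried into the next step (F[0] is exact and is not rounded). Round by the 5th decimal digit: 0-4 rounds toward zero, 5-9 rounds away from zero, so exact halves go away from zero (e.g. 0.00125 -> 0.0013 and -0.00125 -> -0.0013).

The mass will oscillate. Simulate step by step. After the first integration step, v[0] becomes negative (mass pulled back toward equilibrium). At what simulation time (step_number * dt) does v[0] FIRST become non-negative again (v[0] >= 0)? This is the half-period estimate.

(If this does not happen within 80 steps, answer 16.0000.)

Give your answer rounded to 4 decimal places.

Step 0: x=[7.1000] v=[0.0000]
Step 1: x=[6.7976] v=[-1.5120]
Step 2: x=[6.2267] v=[-2.8547]
Step 3: x=[5.4512] v=[-3.8777]
Step 4: x=[4.5579] v=[-4.4664]
Step 5: x=[3.6469] v=[-4.5548]
Step 6: x=[2.8203] v=[-4.1331]
Step 7: x=[2.1706] v=[-3.2485]
Step 8: x=[1.7706] v=[-2.0000]
Step 9: x=[1.6651] v=[-0.5275]
Step 10: x=[1.8659] v=[1.0040]
First v>=0 after going negative at step 10, time=2.0000

Answer: 2.0000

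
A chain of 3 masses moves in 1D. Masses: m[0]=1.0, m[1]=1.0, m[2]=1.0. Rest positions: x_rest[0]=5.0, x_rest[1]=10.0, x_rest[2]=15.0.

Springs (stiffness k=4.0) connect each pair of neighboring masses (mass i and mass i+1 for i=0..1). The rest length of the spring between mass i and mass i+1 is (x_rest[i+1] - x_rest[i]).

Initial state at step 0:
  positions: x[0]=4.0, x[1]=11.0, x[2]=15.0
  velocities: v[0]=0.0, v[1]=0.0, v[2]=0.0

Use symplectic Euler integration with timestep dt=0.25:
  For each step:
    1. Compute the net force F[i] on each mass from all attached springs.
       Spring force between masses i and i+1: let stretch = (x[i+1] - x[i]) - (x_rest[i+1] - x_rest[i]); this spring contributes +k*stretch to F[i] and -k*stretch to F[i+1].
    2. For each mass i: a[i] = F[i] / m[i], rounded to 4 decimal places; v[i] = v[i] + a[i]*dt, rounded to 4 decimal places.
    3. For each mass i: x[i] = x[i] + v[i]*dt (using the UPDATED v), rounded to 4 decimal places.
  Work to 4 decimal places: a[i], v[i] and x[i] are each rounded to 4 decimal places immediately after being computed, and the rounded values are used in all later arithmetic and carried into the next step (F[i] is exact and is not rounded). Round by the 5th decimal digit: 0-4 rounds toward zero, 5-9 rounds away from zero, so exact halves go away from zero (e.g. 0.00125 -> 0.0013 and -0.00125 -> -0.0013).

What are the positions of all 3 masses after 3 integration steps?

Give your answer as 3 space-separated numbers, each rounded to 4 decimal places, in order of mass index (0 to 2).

Step 0: x=[4.0000 11.0000 15.0000] v=[0.0000 0.0000 0.0000]
Step 1: x=[4.5000 10.2500 15.2500] v=[2.0000 -3.0000 1.0000]
Step 2: x=[5.1875 9.3125 15.5000] v=[2.7500 -3.7500 1.0000]
Step 3: x=[5.6563 8.8906 15.4531] v=[1.8750 -1.6875 -0.1875]

Answer: 5.6563 8.8906 15.4531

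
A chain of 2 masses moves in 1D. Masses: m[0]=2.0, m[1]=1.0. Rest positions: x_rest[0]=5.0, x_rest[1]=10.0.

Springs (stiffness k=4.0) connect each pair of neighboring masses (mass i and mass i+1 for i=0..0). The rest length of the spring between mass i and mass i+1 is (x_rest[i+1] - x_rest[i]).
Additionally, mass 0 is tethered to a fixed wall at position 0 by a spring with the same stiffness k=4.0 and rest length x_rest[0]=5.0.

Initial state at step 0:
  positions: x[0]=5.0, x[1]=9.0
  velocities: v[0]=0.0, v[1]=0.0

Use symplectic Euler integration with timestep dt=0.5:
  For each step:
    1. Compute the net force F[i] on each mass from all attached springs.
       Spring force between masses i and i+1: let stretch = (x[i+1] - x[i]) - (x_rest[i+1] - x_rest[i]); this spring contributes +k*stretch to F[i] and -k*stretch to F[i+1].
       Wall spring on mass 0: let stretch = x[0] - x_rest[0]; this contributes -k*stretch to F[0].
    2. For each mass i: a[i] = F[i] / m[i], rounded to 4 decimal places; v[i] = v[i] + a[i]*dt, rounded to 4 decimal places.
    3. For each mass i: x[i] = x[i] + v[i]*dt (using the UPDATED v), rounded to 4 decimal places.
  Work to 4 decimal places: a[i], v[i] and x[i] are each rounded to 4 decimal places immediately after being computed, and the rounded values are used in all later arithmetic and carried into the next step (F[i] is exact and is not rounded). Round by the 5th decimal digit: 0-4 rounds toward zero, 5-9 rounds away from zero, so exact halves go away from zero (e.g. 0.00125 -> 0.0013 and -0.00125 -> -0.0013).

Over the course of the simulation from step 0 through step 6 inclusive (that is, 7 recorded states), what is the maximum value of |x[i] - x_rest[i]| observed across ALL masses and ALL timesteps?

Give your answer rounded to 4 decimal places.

Step 0: x=[5.0000 9.0000] v=[0.0000 0.0000]
Step 1: x=[4.5000 10.0000] v=[-1.0000 2.0000]
Step 2: x=[4.5000 10.5000] v=[0.0000 1.0000]
Step 3: x=[5.2500 10.0000] v=[1.5000 -1.0000]
Step 4: x=[5.7500 9.7500] v=[1.0000 -0.5000]
Step 5: x=[5.3750 10.5000] v=[-0.7500 1.5000]
Step 6: x=[4.8750 11.1250] v=[-1.0000 1.2500]
Max displacement = 1.1250

Answer: 1.1250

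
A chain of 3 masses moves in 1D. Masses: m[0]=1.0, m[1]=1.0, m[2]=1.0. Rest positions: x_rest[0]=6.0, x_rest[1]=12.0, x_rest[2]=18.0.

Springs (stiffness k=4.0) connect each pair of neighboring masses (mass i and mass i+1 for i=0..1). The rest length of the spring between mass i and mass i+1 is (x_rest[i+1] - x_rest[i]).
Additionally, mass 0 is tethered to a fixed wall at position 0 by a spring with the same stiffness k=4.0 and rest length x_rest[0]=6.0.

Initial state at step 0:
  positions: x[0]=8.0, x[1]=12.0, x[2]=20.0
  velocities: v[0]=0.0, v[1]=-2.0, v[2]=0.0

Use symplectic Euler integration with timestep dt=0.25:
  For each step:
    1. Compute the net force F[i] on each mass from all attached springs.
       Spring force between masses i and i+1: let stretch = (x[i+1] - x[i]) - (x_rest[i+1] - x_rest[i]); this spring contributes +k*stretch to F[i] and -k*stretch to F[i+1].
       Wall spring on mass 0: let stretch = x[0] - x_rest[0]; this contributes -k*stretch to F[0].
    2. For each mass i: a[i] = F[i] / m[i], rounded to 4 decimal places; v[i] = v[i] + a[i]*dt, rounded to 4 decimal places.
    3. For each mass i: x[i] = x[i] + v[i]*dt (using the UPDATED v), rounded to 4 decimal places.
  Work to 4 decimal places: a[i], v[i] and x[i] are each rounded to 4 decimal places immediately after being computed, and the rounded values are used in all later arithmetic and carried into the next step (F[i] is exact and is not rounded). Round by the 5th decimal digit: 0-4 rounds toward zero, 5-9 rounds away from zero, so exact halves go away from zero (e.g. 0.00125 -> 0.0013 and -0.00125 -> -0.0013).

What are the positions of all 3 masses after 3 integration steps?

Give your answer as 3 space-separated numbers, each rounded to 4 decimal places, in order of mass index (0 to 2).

Step 0: x=[8.0000 12.0000 20.0000] v=[0.0000 -2.0000 0.0000]
Step 1: x=[7.0000 12.5000 19.5000] v=[-4.0000 2.0000 -2.0000]
Step 2: x=[5.6250 13.3750 18.7500] v=[-5.5000 3.5000 -3.0000]
Step 3: x=[4.7813 13.6563 18.1563] v=[-3.3750 1.1250 -2.3750]

Answer: 4.7813 13.6563 18.1563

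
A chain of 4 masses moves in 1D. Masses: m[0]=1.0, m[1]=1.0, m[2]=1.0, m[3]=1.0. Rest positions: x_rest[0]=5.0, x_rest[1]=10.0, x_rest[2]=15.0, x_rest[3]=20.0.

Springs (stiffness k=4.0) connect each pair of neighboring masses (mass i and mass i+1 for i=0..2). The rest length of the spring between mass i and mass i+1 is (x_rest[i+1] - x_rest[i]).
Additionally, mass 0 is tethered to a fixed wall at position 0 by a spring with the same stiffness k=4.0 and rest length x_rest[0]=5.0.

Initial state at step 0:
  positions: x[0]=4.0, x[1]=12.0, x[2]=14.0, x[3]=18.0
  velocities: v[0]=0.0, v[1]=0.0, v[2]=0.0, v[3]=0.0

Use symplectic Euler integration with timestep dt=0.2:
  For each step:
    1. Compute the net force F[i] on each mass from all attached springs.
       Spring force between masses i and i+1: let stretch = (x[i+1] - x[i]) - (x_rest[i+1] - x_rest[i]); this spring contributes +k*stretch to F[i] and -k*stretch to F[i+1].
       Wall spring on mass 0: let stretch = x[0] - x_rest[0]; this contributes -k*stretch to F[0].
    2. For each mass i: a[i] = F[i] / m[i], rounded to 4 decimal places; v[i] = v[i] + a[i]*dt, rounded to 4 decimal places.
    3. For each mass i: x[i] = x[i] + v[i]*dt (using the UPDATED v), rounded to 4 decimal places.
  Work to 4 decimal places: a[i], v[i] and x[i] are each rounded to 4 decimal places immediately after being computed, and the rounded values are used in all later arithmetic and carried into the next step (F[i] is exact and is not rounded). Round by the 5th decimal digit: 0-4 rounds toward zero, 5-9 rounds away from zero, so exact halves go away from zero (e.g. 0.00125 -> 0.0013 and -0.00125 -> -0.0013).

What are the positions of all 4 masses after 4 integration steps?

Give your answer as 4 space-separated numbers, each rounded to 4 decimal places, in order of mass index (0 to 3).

Step 0: x=[4.0000 12.0000 14.0000 18.0000] v=[0.0000 0.0000 0.0000 0.0000]
Step 1: x=[4.6400 11.0400 14.3200 18.1600] v=[3.2000 -4.8000 1.6000 0.8000]
Step 2: x=[5.5616 9.5808 14.7296 18.5056] v=[4.6080 -7.2960 2.0480 1.7280]
Step 3: x=[6.2364 8.3023 14.9196 19.0470] v=[3.3741 -6.3923 0.9498 2.7072]
Step 4: x=[6.2439 7.7521 14.7112 19.7281] v=[0.0377 -2.7512 -1.0421 3.4053]

Answer: 6.2439 7.7521 14.7112 19.7281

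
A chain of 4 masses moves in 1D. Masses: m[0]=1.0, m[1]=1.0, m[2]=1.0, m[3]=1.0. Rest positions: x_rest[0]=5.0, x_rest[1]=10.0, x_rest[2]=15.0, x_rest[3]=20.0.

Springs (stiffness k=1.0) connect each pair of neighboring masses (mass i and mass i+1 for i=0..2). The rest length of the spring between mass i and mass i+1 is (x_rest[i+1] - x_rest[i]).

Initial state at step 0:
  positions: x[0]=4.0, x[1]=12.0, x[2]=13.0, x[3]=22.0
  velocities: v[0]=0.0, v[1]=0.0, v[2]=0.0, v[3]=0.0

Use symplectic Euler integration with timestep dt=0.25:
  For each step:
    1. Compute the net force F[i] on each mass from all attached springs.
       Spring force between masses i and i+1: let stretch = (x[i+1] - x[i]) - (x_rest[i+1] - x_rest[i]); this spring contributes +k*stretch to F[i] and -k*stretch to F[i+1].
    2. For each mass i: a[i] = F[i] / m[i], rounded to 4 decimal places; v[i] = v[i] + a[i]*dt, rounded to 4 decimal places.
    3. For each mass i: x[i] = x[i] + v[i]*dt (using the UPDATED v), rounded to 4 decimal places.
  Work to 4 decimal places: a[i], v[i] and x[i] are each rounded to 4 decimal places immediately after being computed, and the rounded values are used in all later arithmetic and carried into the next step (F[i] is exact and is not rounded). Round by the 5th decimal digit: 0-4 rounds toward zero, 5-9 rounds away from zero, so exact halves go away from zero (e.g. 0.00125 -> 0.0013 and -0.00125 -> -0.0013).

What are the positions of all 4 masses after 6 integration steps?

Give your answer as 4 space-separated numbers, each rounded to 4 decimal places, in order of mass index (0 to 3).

Step 0: x=[4.0000 12.0000 13.0000 22.0000] v=[0.0000 0.0000 0.0000 0.0000]
Step 1: x=[4.1875 11.5625 13.5000 21.7500] v=[0.7500 -1.7500 2.0000 -1.0000]
Step 2: x=[4.5235 10.7852 14.3945 21.2969] v=[1.3438 -3.1094 3.5781 -1.8125]
Step 3: x=[4.9383 9.8421 15.4949 20.7249] v=[1.6592 -3.7725 4.4014 -2.2881]
Step 4: x=[5.3471 8.9458 16.5688 20.1385] v=[1.6352 -3.5853 4.2957 -2.3456]
Step 5: x=[5.6683 8.3010 17.3894 19.6415] v=[1.2849 -2.5792 3.2824 -1.9880]
Step 6: x=[5.8416 8.0597 17.7827 19.3163] v=[0.6931 -0.9653 1.5733 -1.3010]

Answer: 5.8416 8.0597 17.7827 19.3163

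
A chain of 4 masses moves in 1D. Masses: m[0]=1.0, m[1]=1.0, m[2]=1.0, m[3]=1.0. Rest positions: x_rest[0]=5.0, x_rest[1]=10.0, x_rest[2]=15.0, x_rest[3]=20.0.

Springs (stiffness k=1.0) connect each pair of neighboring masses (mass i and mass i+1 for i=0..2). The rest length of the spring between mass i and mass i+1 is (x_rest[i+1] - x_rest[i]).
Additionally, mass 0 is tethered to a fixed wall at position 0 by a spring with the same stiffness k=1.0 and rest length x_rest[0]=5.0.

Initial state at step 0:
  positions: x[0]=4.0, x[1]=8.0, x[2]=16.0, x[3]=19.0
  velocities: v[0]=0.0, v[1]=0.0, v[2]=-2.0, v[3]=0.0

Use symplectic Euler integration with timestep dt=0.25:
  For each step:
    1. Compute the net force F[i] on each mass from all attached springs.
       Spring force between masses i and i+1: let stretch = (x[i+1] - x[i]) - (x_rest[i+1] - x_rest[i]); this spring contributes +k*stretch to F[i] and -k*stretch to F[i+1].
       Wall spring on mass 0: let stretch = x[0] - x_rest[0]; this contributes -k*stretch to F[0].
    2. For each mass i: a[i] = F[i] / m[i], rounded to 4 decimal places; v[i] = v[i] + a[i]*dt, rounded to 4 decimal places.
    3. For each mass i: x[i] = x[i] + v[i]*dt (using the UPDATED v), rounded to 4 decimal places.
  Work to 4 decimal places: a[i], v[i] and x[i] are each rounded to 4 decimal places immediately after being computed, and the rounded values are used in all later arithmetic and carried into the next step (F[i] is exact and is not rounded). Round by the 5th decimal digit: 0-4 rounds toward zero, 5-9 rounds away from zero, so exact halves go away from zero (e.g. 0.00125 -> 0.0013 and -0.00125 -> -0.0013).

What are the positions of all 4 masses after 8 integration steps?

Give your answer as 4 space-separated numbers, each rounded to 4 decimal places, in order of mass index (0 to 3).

Step 0: x=[4.0000 8.0000 16.0000 19.0000] v=[0.0000 0.0000 -2.0000 0.0000]
Step 1: x=[4.0000 8.2500 15.1875 19.1250] v=[0.0000 1.0000 -3.2500 0.5000]
Step 2: x=[4.0156 8.6680 14.1875 19.3164] v=[0.0625 1.6719 -4.0000 0.7656]
Step 3: x=[4.0710 9.1402 13.1631 19.4998] v=[0.2217 1.8887 -4.0977 0.7334]
Step 4: x=[4.1888 9.5470 12.2833 19.5996] v=[0.4713 1.6271 -3.5193 0.3992]
Step 5: x=[4.3797 9.7899 11.6897 19.5546] v=[0.7637 0.9716 -2.3743 -0.1799]
Step 6: x=[4.6350 9.8134 11.4690 19.3306] v=[1.0213 0.0940 -0.8830 -0.8961]
Step 7: x=[4.9243 9.6167 11.6361 18.9277] v=[1.1572 -0.7867 0.6685 -1.6115]
Step 8: x=[5.1991 9.2530 12.1328 18.3816] v=[1.0992 -1.4550 1.9866 -2.1844]

Answer: 5.1991 9.2530 12.1328 18.3816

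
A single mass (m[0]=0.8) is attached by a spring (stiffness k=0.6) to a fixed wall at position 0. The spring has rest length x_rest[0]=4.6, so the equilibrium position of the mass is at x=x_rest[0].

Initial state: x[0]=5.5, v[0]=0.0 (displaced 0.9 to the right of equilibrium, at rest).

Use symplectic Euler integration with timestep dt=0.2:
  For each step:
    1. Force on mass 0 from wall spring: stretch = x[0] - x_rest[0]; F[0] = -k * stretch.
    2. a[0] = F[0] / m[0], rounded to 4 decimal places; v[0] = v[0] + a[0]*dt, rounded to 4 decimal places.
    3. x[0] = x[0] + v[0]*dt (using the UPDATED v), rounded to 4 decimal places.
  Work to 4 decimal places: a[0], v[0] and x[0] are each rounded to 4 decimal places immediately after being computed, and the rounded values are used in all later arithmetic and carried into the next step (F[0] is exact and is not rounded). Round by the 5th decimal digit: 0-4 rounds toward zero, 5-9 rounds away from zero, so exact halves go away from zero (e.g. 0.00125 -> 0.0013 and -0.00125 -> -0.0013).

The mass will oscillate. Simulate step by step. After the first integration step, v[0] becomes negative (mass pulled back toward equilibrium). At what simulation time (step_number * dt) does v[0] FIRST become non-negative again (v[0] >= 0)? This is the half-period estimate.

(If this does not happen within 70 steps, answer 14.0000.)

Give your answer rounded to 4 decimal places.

Step 0: x=[5.5000] v=[0.0000]
Step 1: x=[5.4730] v=[-0.1350]
Step 2: x=[5.4198] v=[-0.2660]
Step 3: x=[5.3420] v=[-0.3890]
Step 4: x=[5.2419] v=[-0.5003]
Step 5: x=[5.1226] v=[-0.5966]
Step 6: x=[4.9876] v=[-0.6750]
Step 7: x=[4.8410] v=[-0.7331]
Step 8: x=[4.6871] v=[-0.7693]
Step 9: x=[4.5306] v=[-0.7824]
Step 10: x=[4.3762] v=[-0.7720]
Step 11: x=[4.2285] v=[-0.7384]
Step 12: x=[4.0920] v=[-0.6827]
Step 13: x=[3.9707] v=[-0.6065]
Step 14: x=[3.8683] v=[-0.5121]
Step 15: x=[3.7878] v=[-0.4023]
Step 16: x=[3.7317] v=[-0.2805]
Step 17: x=[3.7016] v=[-0.1503]
Step 18: x=[3.6985] v=[-0.0155]
Step 19: x=[3.7224] v=[0.1197]
First v>=0 after going negative at step 19, time=3.8000

Answer: 3.8000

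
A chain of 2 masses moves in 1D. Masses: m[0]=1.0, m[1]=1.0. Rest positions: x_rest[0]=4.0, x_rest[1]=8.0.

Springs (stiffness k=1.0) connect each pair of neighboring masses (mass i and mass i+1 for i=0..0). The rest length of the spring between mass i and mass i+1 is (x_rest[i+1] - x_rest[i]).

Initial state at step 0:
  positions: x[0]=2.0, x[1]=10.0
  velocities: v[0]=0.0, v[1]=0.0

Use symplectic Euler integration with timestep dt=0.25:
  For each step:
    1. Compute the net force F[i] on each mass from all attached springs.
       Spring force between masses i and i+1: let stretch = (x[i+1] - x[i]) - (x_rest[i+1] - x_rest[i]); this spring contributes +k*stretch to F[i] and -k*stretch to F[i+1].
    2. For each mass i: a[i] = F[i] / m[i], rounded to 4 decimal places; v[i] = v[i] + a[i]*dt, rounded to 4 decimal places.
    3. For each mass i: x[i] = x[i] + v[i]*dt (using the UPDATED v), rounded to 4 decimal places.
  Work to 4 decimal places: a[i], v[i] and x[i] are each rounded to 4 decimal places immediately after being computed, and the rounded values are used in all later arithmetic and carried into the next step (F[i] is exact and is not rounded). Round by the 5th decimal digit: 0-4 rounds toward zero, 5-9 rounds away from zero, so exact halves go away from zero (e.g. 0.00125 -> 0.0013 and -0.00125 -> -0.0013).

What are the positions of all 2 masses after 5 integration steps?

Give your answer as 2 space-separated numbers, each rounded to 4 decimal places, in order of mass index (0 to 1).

Step 0: x=[2.0000 10.0000] v=[0.0000 0.0000]
Step 1: x=[2.2500 9.7500] v=[1.0000 -1.0000]
Step 2: x=[2.7188 9.2813] v=[1.8750 -1.8750]
Step 3: x=[3.3477 8.6524] v=[2.5156 -2.5156]
Step 4: x=[4.0582 7.9420] v=[2.8418 -2.8418]
Step 5: x=[4.7614 7.2388] v=[2.8128 -2.8128]

Answer: 4.7614 7.2388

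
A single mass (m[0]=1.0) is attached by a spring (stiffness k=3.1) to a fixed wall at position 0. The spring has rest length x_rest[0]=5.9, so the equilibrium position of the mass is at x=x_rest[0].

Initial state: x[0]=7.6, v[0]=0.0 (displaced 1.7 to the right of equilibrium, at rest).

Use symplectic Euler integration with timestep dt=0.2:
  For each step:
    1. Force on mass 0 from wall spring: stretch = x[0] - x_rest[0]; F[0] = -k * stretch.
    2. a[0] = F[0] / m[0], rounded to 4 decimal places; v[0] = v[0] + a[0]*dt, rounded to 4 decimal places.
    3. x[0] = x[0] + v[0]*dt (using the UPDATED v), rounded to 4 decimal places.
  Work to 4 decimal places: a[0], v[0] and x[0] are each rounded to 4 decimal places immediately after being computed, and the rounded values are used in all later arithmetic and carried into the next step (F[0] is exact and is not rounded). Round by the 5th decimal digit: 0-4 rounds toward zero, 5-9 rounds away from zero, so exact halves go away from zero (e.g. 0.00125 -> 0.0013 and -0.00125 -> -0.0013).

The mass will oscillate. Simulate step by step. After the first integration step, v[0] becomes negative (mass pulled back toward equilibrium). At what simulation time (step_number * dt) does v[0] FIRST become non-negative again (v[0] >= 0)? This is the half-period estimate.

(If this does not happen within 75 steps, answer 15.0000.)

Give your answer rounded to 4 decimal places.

Answer: 1.8000

Derivation:
Step 0: x=[7.6000] v=[0.0000]
Step 1: x=[7.3892] v=[-1.0540]
Step 2: x=[6.9937] v=[-1.9773]
Step 3: x=[6.4626] v=[-2.6554]
Step 4: x=[5.8618] v=[-3.0042]
Step 5: x=[5.2657] v=[-2.9805]
Step 6: x=[4.7483] v=[-2.5872]
Step 7: x=[4.3737] v=[-1.8731]
Step 8: x=[4.1883] v=[-0.9268]
Step 9: x=[4.2152] v=[0.1345]
First v>=0 after going negative at step 9, time=1.8000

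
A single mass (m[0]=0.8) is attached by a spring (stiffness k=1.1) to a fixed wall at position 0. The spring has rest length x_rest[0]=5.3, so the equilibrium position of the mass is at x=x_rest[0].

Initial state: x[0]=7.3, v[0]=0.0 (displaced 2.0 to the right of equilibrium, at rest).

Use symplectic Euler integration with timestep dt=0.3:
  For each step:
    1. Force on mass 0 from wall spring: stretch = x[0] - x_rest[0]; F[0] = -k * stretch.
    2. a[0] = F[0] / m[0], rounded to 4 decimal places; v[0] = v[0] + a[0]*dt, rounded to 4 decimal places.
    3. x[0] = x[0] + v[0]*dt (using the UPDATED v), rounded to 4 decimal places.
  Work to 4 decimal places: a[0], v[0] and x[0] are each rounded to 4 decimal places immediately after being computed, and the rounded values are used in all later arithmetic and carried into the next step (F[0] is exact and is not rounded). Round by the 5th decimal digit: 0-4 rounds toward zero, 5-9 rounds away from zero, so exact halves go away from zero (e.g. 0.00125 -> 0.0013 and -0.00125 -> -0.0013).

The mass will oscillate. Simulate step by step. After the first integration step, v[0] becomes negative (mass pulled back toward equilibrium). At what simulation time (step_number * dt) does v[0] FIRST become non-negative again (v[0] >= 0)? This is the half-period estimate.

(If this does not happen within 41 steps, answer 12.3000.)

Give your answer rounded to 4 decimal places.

Answer: 2.7000

Derivation:
Step 0: x=[7.3000] v=[0.0000]
Step 1: x=[7.0525] v=[-0.8250]
Step 2: x=[6.5881] v=[-1.5479]
Step 3: x=[5.9643] v=[-2.0792]
Step 4: x=[5.2583] v=[-2.3532]
Step 5: x=[4.5575] v=[-2.3360]
Step 6: x=[3.9486] v=[-2.0297]
Step 7: x=[3.5069] v=[-1.4722]
Step 8: x=[3.2871] v=[-0.7326]
Step 9: x=[3.3164] v=[0.0977]
First v>=0 after going negative at step 9, time=2.7000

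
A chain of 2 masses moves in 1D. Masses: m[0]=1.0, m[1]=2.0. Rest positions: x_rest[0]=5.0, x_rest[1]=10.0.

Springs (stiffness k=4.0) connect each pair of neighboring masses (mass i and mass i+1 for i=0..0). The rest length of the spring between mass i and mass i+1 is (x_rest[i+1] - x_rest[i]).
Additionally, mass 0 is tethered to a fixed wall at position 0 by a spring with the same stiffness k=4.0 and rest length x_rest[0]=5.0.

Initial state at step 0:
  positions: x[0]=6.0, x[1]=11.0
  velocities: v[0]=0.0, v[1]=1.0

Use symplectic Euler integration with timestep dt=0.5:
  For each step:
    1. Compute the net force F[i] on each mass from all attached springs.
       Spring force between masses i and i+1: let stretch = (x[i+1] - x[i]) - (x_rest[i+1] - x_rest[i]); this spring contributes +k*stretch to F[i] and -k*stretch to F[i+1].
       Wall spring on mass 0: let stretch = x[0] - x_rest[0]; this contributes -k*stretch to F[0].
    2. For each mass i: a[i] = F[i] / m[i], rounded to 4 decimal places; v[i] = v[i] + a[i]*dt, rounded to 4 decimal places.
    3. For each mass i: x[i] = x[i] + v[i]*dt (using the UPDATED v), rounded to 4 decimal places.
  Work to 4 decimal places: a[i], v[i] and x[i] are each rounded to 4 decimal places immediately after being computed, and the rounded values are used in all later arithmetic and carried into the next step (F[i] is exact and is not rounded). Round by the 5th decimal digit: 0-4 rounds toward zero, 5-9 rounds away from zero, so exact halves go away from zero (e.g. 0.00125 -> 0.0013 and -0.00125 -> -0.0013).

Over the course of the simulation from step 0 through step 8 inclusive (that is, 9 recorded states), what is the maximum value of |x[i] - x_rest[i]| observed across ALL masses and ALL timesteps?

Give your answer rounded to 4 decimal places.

Step 0: x=[6.0000 11.0000] v=[0.0000 1.0000]
Step 1: x=[5.0000 11.5000] v=[-2.0000 1.0000]
Step 2: x=[5.5000 11.2500] v=[1.0000 -0.5000]
Step 3: x=[6.2500 10.6250] v=[1.5000 -1.2500]
Step 4: x=[5.1250 10.3125] v=[-2.2500 -0.6250]
Step 5: x=[4.0625 9.9063] v=[-2.1250 -0.8125]
Step 6: x=[4.7813 9.0782] v=[1.4376 -1.6563]
Step 7: x=[5.0157 8.6016] v=[0.4688 -0.9532]
Step 8: x=[3.8203 8.8321] v=[-2.3908 0.4609]
Max displacement = 1.5000

Answer: 1.5000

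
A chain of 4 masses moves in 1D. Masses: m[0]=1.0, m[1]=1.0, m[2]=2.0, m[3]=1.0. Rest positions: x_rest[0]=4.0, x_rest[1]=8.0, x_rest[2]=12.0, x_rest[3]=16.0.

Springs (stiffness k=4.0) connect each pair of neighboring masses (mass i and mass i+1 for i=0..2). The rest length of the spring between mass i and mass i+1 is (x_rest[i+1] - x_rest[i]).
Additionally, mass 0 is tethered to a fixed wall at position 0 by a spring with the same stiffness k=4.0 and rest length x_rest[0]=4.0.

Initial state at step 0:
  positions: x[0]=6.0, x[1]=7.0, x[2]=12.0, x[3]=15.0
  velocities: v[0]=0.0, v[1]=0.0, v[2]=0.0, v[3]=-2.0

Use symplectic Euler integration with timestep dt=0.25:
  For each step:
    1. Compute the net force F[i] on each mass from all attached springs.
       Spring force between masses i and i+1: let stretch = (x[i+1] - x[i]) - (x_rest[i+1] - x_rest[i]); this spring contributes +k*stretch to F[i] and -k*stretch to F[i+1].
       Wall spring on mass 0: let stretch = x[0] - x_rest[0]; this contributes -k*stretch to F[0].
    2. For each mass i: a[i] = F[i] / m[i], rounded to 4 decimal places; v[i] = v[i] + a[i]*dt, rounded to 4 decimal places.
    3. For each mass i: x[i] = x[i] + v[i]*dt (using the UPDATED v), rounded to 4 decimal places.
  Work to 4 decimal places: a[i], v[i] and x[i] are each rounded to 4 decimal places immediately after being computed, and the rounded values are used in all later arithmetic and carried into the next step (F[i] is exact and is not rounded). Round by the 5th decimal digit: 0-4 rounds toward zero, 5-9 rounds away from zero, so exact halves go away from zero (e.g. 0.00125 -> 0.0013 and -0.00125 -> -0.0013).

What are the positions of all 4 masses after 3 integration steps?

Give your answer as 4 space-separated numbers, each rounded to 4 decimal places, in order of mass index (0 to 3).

Answer: 2.2188 9.3203 11.1954 14.9141

Derivation:
Step 0: x=[6.0000 7.0000 12.0000 15.0000] v=[0.0000 0.0000 0.0000 -2.0000]
Step 1: x=[4.7500 8.0000 11.7500 14.7500] v=[-5.0000 4.0000 -1.0000 -1.0000]
Step 2: x=[3.1250 9.1250 11.4063 14.7500] v=[-6.5000 4.5000 -1.3750 0.0000]
Step 3: x=[2.2188 9.3203 11.1954 14.9141] v=[-3.6250 0.7813 -0.8438 0.6563]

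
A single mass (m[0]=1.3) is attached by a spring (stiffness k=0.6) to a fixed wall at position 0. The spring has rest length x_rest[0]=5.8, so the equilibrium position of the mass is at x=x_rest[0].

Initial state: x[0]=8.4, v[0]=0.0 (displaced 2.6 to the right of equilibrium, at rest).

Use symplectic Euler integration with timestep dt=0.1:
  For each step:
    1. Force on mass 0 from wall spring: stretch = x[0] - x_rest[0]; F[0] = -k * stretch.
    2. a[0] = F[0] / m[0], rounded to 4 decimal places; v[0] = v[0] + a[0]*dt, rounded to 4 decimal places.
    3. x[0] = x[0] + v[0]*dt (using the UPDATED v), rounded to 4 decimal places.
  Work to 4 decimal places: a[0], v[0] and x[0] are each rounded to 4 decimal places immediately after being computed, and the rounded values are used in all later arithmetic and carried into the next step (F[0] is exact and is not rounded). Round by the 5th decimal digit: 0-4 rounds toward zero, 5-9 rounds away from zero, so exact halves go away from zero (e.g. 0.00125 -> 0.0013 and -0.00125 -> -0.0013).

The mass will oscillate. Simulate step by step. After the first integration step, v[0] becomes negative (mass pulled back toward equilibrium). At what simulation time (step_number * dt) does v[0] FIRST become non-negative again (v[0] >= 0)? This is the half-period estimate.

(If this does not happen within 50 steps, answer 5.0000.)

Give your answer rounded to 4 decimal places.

Answer: 4.7000

Derivation:
Step 0: x=[8.4000] v=[0.0000]
Step 1: x=[8.3880] v=[-0.1200]
Step 2: x=[8.3641] v=[-0.2395]
Step 3: x=[8.3283] v=[-0.3578]
Step 4: x=[8.2809] v=[-0.4745]
Step 5: x=[8.2220] v=[-0.5890]
Step 6: x=[8.1519] v=[-0.7008]
Step 7: x=[8.0710] v=[-0.8094]
Step 8: x=[7.9796] v=[-0.9142]
Step 9: x=[7.8781] v=[-1.0148]
Step 10: x=[7.7670] v=[-1.1107]
Step 11: x=[7.6469] v=[-1.2015]
Step 12: x=[7.5182] v=[-1.2867]
Step 13: x=[7.3816] v=[-1.3660]
Step 14: x=[7.2377] v=[-1.4390]
Step 15: x=[7.0872] v=[-1.5054]
Step 16: x=[6.9307] v=[-1.5648]
Step 17: x=[6.7690] v=[-1.6170]
Step 18: x=[6.6028] v=[-1.6617]
Step 19: x=[6.4329] v=[-1.6988]
Step 20: x=[6.2601] v=[-1.7280]
Step 21: x=[6.0852] v=[-1.7492]
Step 22: x=[5.9090] v=[-1.7624]
Step 23: x=[5.7323] v=[-1.7674]
Step 24: x=[5.5559] v=[-1.7643]
Step 25: x=[5.3806] v=[-1.7530]
Step 26: x=[5.2072] v=[-1.7336]
Step 27: x=[5.0366] v=[-1.7062]
Step 28: x=[4.8695] v=[-1.6710]
Step 29: x=[4.7067] v=[-1.6281]
Step 30: x=[4.5489] v=[-1.5776]
Step 31: x=[4.3969] v=[-1.5199]
Step 32: x=[4.2514] v=[-1.4551]
Step 33: x=[4.1130] v=[-1.3836]
Step 34: x=[3.9824] v=[-1.3057]
Step 35: x=[3.8602] v=[-1.2218]
Step 36: x=[3.7470] v=[-1.1323]
Step 37: x=[3.6432] v=[-1.0376]
Step 38: x=[3.5494] v=[-0.9381]
Step 39: x=[3.4660] v=[-0.8342]
Step 40: x=[3.3934] v=[-0.7265]
Step 41: x=[3.3319] v=[-0.6154]
Step 42: x=[3.2818] v=[-0.5015]
Step 43: x=[3.2433] v=[-0.3853]
Step 44: x=[3.2166] v=[-0.2673]
Step 45: x=[3.2018] v=[-0.1481]
Step 46: x=[3.1990] v=[-0.0282]
Step 47: x=[3.2082] v=[0.0919]
First v>=0 after going negative at step 47, time=4.7000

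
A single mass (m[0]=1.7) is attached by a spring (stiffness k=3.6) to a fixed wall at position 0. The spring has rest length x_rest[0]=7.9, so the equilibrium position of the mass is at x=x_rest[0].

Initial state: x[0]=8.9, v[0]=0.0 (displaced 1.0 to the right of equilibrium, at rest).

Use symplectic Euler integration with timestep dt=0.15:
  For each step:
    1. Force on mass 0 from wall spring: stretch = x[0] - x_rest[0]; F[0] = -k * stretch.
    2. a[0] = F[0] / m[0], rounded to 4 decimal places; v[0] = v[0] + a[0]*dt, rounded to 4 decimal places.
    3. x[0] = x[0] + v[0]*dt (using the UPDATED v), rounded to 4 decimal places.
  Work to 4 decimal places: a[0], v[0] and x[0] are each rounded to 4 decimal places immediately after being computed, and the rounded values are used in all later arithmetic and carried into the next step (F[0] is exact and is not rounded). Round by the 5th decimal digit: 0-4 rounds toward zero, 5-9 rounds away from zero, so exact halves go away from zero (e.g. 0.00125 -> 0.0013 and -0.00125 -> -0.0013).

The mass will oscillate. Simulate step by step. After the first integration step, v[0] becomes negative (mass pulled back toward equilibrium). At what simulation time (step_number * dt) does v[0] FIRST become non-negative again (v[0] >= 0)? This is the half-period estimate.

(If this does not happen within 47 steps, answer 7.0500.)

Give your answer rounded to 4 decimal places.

Step 0: x=[8.9000] v=[0.0000]
Step 1: x=[8.8524] v=[-0.3176]
Step 2: x=[8.7594] v=[-0.6201]
Step 3: x=[8.6254] v=[-0.8931]
Step 4: x=[8.4569] v=[-1.1235]
Step 5: x=[8.2618] v=[-1.3004]
Step 6: x=[8.0495] v=[-1.4153]
Step 7: x=[7.8301] v=[-1.4628]
Step 8: x=[7.6140] v=[-1.4406]
Step 9: x=[7.4115] v=[-1.3498]
Step 10: x=[7.2323] v=[-1.1946]
Step 11: x=[7.0849] v=[-0.9825]
Step 12: x=[6.9764] v=[-0.7236]
Step 13: x=[6.9119] v=[-0.4302]
Step 14: x=[6.8945] v=[-0.1163]
Step 15: x=[6.9250] v=[0.2031]
First v>=0 after going negative at step 15, time=2.2500

Answer: 2.2500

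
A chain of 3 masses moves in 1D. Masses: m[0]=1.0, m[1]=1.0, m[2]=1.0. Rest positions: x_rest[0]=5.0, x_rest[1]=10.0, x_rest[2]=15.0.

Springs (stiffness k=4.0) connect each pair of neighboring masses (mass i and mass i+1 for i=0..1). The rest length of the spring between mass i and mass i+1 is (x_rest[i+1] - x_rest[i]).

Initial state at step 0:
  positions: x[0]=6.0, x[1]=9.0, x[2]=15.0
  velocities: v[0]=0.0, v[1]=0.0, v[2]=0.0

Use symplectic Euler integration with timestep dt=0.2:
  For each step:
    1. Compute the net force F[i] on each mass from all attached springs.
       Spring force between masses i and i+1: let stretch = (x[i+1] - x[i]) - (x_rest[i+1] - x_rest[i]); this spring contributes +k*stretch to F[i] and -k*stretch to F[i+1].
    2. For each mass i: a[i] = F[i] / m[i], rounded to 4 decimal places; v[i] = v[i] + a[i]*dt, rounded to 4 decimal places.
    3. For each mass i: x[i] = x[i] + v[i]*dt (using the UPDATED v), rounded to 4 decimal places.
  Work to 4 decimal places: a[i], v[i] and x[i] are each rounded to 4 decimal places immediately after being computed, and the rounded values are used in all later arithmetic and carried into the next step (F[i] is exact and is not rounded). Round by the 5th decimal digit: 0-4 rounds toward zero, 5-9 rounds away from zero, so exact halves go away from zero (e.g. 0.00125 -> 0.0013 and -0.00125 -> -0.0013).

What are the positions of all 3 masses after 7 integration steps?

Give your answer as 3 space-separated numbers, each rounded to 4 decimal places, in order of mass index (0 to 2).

Answer: 4.7916 9.4036 15.8048

Derivation:
Step 0: x=[6.0000 9.0000 15.0000] v=[0.0000 0.0000 0.0000]
Step 1: x=[5.6800 9.4800 14.8400] v=[-1.6000 2.4000 -0.8000]
Step 2: x=[5.1680 10.2096 14.6224] v=[-2.5600 3.6480 -1.0880]
Step 3: x=[4.6627 10.8386 14.4988] v=[-2.5267 3.1450 -0.6182]
Step 4: x=[4.3455 11.0651 14.5895] v=[-1.5860 1.1324 0.4536]
Step 5: x=[4.3034 10.7803 14.9163] v=[-0.2103 -1.4238 1.6341]
Step 6: x=[4.4976 10.1210 15.3814] v=[0.9712 -3.2965 2.3253]
Step 7: x=[4.7916 9.4036 15.8048] v=[1.4699 -3.5869 2.1170]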